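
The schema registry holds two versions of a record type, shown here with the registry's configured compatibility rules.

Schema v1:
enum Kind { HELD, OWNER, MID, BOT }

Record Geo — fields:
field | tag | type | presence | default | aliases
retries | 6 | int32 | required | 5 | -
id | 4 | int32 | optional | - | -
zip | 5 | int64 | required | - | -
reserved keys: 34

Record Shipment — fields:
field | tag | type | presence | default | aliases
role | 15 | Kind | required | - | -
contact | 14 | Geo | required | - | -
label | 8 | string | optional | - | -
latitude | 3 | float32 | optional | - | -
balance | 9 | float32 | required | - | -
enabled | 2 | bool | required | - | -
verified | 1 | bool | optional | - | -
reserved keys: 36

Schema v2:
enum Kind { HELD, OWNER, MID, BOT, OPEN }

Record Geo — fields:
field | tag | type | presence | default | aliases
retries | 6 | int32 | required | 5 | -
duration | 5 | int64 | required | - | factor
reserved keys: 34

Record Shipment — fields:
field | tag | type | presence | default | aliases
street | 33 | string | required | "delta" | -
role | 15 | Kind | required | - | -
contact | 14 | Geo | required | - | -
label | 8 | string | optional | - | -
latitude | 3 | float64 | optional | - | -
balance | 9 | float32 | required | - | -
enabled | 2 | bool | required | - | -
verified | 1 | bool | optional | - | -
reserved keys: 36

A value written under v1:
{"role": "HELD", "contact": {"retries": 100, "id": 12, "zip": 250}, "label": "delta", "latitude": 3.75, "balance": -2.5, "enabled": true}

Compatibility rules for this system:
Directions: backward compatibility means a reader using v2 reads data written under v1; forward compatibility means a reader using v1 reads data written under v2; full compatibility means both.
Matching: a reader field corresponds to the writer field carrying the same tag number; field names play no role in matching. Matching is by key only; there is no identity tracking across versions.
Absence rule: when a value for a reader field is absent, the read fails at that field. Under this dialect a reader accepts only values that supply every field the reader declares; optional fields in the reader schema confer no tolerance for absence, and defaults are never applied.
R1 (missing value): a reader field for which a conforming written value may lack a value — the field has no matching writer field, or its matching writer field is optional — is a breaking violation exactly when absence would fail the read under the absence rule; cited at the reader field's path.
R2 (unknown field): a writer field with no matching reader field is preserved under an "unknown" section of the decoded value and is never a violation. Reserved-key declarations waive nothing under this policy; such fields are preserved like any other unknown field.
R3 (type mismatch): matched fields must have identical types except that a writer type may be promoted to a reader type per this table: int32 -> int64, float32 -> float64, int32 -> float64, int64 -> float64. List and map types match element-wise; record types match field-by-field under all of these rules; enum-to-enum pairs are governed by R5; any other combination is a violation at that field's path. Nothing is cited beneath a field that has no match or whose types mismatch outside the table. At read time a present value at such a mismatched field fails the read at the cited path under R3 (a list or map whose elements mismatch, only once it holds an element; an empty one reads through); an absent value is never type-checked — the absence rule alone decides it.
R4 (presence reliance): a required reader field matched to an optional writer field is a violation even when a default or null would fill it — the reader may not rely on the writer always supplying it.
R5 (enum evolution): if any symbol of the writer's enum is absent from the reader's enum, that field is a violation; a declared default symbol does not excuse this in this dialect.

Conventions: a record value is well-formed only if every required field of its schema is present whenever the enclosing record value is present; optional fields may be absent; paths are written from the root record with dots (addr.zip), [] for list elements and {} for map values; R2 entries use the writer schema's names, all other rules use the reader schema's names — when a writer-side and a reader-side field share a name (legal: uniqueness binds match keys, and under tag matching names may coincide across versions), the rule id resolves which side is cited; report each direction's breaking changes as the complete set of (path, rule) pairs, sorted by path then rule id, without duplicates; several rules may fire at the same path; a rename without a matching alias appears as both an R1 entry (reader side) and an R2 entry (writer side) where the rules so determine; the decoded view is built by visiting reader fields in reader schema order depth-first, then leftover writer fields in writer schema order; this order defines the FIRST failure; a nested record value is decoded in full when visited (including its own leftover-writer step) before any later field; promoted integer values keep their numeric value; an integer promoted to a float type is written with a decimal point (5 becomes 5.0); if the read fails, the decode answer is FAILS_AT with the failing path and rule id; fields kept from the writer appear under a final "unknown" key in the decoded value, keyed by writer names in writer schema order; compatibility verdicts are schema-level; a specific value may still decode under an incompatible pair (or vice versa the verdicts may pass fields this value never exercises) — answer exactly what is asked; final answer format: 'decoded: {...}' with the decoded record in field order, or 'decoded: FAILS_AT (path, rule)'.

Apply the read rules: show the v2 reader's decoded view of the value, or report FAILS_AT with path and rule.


in Shipment below, arrows point writer -> reader
decode (reader v2):
  read fails at street under R1 (no fill)
  => FAILS_AT (street, R1)
remaining Shipment differences; none change what is asked:
  enum Kind (field role in record Shipment): symbol OPEN added -> a verdict-level change on Shipment — the shown value reads the same
  field latitude in record Shipment: type float32 changed to float64 -> a verdict-level change on Shipment — the shown value reads the same
  removed field id from record Geo -> a verdict-level change on Shipment — the shown value reads the same
  renamed field zip to duration in record Geo -> fires no rule on Shipment under this dialect and leaves the result unchanged

decoded: FAILS_AT (street, R1)


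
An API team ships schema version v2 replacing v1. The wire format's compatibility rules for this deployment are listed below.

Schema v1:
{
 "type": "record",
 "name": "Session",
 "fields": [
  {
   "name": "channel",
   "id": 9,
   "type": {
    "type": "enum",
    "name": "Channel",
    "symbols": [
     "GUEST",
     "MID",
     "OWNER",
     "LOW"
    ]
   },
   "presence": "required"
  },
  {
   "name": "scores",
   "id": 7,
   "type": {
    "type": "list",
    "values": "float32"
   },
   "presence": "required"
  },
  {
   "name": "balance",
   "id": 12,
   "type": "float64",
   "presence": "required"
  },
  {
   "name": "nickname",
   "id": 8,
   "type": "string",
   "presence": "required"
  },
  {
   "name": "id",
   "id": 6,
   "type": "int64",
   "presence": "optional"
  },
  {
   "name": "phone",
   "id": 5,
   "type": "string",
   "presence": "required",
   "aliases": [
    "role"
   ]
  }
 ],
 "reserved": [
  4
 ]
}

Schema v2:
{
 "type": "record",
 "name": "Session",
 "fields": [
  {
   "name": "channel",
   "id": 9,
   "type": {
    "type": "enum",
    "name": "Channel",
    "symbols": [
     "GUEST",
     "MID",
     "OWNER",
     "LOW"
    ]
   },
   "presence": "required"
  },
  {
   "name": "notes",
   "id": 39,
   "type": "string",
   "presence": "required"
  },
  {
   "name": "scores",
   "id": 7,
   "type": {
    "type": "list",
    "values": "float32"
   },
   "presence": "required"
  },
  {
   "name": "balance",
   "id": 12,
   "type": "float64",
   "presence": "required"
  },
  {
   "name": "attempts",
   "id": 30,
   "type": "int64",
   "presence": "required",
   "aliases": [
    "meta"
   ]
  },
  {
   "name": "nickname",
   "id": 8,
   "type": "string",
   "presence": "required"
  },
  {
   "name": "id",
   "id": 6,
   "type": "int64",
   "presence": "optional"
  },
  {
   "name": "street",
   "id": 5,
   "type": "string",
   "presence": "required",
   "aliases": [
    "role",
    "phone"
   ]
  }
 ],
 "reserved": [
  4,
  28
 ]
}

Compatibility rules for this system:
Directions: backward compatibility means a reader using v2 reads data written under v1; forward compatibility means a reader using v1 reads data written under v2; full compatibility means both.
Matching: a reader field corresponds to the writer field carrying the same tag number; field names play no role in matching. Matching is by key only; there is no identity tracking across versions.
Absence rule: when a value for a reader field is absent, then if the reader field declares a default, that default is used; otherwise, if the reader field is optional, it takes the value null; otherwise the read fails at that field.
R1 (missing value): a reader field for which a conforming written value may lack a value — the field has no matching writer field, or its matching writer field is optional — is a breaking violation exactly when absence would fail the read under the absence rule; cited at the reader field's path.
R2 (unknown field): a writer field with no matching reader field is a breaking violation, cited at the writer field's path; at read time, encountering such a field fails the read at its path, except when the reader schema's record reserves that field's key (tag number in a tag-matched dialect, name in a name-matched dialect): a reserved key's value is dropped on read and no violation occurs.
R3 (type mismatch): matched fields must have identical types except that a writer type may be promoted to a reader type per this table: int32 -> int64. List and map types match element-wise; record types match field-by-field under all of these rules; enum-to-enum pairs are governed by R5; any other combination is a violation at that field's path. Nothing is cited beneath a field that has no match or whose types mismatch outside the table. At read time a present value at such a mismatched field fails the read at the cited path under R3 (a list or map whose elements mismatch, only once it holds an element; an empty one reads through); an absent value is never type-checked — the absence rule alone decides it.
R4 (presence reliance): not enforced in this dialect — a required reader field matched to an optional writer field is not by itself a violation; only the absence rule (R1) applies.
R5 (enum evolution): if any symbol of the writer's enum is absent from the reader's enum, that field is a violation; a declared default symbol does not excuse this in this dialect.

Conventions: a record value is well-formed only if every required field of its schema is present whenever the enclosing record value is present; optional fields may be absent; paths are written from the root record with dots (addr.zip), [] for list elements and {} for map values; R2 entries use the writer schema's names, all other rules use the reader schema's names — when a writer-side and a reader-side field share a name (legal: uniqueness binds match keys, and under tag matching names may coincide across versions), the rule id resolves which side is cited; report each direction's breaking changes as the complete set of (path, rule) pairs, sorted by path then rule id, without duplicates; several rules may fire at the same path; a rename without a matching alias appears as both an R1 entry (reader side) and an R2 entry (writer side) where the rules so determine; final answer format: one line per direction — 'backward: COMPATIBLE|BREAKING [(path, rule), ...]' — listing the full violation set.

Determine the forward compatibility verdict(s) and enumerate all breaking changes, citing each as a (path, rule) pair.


arrows below run writer -> reader for Session
forward on Session — v1 reading data written by v2:
  channel: paired with writer channel (Channel -> Channel; writer required)
  scores: paired with writer scores (list<float32> -> list<float32>; writer required)
  balance: paired with writer balance (float64 -> float64; writer required)
  nickname: paired with writer nickname (string -> string; writer required)
  id: paired with writer id (int64 -> int64; writer optional)
  phone: paired with writer street (string -> string; writer required)
  notes (writer side), unknown to reader
  attempts (writer side), unknown to reader
  R2 fires at attempts
  R2 fires at notes
  => forward verdict for Session: BREAKING, 2 violation(s)
checking off the Session differences that do not matter here:
  renamed field phone to street in record Session (alias phone declared on the renamed field) -> fires no rule on Session, leaving the asked answer as it is

forward: BREAKING [(attempts, R2), (notes, R2)]


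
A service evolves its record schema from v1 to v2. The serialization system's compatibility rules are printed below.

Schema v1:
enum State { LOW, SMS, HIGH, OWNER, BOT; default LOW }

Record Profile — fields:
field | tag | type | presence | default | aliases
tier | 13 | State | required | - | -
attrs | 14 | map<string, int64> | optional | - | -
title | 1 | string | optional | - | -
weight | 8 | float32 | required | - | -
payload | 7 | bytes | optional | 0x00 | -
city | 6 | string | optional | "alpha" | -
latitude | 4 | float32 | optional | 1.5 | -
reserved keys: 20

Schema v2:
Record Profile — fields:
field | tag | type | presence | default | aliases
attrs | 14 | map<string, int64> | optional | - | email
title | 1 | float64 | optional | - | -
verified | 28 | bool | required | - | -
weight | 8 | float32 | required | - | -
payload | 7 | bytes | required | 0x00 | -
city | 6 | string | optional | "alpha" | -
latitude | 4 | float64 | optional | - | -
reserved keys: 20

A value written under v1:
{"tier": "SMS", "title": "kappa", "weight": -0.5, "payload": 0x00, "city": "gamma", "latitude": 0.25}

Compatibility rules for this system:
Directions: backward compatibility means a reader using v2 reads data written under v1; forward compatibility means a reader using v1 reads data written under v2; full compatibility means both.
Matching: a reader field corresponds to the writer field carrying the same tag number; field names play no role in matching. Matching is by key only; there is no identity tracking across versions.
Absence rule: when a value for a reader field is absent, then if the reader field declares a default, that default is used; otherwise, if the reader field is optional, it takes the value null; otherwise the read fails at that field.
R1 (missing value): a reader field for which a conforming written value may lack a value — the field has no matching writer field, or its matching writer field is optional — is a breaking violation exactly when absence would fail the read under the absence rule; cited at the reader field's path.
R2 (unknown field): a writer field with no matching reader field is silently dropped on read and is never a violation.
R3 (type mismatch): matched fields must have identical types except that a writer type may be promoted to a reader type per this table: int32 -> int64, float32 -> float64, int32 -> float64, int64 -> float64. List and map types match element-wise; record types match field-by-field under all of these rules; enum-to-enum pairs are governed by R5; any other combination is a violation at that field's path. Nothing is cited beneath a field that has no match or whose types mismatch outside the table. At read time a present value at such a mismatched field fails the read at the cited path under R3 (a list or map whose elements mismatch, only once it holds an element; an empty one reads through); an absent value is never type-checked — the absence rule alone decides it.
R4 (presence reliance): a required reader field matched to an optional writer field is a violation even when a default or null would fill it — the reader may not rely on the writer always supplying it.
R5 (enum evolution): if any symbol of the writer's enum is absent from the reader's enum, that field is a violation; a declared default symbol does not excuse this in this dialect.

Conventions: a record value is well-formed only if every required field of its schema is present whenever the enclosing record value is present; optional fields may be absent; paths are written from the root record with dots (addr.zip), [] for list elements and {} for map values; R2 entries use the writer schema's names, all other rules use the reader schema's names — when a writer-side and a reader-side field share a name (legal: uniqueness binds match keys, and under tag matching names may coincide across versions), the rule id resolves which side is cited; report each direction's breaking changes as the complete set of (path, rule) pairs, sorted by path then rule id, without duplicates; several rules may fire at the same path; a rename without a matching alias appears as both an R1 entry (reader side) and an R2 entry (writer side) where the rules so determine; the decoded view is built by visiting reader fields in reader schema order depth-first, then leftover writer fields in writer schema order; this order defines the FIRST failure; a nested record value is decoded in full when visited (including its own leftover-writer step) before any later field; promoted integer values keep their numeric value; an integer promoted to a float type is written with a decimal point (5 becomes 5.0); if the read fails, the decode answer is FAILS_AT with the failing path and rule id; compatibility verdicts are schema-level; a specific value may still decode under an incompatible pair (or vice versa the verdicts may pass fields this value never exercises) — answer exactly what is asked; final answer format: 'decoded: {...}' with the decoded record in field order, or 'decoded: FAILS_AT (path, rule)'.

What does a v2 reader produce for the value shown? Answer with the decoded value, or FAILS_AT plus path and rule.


decoded: FAILS_AT (title, R3)

each type pair in Profile: writer, then reader
decode (reader v2):
  attrs := null (absent, optional -> null)
  read fails at title under R3
  => FAILS_AT (title, R3)
remaining Profile differences; none change what is asked:
  field latitude in record Profile: type float32 changed to float64 (its default is dropped) -> changes Profile's schema-level verdicts only — the decode of this value is the same
  added field verified to record Profile: required bool, tag 28 (in v2 it sits immediately before weight) -> changes Profile's schema-level verdicts only — the decode of this value is the same
  field payload in record Profile: optional changed to required -> changes Profile's schema-level verdicts only — the decode of this value is the same


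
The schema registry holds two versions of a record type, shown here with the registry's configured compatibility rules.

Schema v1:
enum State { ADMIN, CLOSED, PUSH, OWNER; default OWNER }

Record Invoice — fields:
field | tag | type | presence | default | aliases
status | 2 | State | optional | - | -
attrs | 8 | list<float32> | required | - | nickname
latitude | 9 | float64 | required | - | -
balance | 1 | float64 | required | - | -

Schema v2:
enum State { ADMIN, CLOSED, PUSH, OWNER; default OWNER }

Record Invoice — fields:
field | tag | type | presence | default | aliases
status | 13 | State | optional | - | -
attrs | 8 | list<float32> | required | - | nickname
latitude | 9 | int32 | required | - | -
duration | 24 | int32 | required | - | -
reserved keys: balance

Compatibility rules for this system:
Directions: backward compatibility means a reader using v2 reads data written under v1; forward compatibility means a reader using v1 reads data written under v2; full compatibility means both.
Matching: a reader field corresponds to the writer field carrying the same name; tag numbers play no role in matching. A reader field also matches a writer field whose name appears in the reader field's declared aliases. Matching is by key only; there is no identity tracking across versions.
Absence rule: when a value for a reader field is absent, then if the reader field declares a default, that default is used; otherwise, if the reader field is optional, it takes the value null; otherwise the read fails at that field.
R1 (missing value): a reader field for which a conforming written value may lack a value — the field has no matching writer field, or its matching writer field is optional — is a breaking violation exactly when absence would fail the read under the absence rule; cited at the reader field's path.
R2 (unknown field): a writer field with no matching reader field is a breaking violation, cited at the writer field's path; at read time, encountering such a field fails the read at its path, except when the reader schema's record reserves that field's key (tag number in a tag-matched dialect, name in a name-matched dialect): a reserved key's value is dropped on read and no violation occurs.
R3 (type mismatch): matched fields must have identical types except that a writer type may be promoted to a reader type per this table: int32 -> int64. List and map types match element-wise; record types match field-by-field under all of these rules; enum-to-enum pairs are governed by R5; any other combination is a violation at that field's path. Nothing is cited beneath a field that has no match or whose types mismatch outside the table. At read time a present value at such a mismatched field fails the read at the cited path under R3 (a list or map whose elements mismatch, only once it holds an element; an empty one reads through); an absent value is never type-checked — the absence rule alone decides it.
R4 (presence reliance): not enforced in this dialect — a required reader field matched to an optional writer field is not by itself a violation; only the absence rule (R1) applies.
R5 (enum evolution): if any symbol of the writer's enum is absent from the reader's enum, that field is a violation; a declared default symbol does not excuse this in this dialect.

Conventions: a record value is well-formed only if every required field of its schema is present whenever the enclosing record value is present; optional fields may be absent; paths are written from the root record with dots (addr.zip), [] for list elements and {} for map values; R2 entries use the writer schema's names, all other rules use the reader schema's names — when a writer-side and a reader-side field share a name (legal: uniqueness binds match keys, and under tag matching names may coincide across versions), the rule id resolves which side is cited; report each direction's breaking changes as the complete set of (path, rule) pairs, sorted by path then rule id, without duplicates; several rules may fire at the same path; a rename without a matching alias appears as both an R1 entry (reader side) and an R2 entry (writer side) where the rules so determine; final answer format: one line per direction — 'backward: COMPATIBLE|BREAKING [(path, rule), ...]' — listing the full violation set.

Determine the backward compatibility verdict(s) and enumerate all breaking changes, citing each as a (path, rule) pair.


the writer's type comes first in each Invoice pair
backward for Invoice (reader v2, writer v1):
  status <- status (State -> State, writer optional)
  attrs <- attrs (list<float32> -> list<float32>, writer required)
  latitude <- latitude (float64 -> int32, writer required)
  no writer field matches reader duration
  writer field balance has no reader counterpart
  breaking: (duration, R1)
  breaking: (latitude, R3)
  => 2 violation(s): backward is BREAKING for Invoice
the rest of the Invoice diff is inert for this question:
  field status in record Invoice: tag 2 changed to 13 -> no rule fires on it in Invoice's dialect; the asked verdict holds
  removed field balance from record Invoice (its key "balance" joins the reserved list) -> matters only for Invoice's forward compatibility — outside the asked direction

backward: BREAKING [(duration, R1), (latitude, R3)]


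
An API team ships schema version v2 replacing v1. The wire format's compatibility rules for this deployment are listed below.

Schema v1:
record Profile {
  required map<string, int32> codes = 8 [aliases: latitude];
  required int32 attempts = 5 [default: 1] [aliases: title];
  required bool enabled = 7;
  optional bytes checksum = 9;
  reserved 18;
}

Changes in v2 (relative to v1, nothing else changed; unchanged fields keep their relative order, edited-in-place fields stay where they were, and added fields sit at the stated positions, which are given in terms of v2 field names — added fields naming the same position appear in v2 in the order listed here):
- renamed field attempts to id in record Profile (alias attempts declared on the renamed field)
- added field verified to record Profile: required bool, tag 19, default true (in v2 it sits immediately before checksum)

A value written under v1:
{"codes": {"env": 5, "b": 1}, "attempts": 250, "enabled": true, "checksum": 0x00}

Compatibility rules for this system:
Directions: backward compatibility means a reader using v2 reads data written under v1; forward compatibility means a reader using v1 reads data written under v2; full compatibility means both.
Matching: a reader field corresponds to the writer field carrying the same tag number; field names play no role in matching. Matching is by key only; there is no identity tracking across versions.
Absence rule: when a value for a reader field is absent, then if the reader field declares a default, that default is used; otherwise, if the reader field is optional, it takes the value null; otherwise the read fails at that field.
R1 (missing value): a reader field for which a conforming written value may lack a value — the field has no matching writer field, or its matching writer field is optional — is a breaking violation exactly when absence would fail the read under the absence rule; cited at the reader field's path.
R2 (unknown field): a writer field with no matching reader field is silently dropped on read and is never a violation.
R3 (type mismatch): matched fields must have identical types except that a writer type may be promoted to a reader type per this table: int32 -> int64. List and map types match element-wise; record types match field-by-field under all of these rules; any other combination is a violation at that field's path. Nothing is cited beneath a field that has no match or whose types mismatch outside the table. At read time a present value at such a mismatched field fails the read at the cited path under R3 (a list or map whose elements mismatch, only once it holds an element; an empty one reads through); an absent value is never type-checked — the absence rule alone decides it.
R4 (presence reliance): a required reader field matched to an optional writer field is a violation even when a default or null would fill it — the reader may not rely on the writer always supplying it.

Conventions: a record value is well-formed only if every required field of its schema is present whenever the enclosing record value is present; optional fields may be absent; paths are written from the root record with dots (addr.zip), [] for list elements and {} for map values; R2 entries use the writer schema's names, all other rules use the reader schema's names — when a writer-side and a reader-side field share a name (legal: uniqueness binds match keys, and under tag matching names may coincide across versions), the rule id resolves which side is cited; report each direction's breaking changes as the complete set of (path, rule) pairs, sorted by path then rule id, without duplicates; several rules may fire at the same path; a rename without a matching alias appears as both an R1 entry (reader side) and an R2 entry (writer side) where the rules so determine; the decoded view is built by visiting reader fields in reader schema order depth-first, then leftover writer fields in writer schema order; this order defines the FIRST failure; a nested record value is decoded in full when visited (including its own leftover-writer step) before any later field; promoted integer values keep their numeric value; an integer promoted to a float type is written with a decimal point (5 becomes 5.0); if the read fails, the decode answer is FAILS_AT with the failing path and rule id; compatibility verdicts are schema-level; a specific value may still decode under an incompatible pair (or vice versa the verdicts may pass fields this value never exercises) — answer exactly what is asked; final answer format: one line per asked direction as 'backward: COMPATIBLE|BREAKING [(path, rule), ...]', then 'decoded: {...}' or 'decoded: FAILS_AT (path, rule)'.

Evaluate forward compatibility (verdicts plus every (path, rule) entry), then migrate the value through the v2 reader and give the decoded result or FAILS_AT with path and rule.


the writer's type comes first in each Profile pair
forward analysis of Profile with v1 as reader and v2 as writer:
  map<string, int32> -> map<string, int32>, writer required: codes aligns to codes
  int32 -> int32, writer required: attempts aligns to id
  bool -> bool, writer required: enabled aligns to enabled
  bytes -> bytes, writer optional: checksum aligns to checksum
  leftover writer field: verified
  nothing fires on Profile: forward is COMPATIBLE
decoding the Profile value with the v2 reader:
  codes := {"env": 5, "b": 1}
  id := 250 (from writer attempts)
  enabled := true
  verified := true (absent -> default)
  checksum := 0x00
  => decoded: {"codes": {"env": 5, "b": 1}, "id": 250, "enabled": true, "verified": true, "checksum": 0x00}

forward: COMPATIBLE []; decoded: {"codes": {"env": 5, "b": 1}, "id": 250, "enabled": true, "verified": true, "checksum": 0x00}


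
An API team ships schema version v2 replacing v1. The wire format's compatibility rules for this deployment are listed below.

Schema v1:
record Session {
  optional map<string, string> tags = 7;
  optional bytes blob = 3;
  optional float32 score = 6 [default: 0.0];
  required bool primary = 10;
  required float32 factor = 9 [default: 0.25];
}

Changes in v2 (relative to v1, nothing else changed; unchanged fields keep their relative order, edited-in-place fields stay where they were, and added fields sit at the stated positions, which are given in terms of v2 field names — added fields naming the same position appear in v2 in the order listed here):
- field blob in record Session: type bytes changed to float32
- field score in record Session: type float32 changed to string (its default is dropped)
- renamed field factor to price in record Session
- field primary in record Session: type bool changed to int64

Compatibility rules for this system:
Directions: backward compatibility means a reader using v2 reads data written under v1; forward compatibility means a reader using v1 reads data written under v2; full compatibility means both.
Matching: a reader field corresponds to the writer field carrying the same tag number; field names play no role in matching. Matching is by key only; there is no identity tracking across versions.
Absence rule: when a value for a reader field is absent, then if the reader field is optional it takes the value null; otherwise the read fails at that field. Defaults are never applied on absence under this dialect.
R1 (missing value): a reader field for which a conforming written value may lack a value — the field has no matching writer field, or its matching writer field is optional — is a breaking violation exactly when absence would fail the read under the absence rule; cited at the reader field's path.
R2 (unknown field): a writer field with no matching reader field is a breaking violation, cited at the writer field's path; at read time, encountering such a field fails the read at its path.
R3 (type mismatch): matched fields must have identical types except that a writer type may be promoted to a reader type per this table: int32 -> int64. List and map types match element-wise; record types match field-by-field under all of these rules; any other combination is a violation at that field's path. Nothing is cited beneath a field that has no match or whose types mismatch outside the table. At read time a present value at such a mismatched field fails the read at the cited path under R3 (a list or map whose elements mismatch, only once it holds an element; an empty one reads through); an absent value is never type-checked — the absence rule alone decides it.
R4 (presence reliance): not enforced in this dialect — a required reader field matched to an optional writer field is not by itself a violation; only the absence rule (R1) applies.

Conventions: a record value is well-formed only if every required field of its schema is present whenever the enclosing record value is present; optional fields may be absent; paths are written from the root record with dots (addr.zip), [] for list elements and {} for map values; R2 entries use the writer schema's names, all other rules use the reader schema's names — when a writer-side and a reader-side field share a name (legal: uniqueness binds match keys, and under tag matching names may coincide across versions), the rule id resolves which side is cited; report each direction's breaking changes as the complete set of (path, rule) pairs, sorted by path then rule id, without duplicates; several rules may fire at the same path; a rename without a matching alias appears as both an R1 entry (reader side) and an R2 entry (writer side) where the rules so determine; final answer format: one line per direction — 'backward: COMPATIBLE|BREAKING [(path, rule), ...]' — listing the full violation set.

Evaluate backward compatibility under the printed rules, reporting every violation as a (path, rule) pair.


arrows below run writer -> reader for Session
backward on Session — v2 reading data written by v1:
  tags <- tags (map<string, string> -> map<string, string>, writer optional)
  blob <- blob (bytes -> float32, writer optional)
  score <- score (float32 -> string, writer optional)
  primary <- primary (bool -> int64, writer required)
  price <- factor (float32 -> float32, writer required)
  violation R3 at blob
  violation R3 at primary
  violation R3 at score
  => backward: BREAKING (3)
remaining Session differences; none change what is asked:
  renamed field factor to price in record Session -> no rule fires on it in Session's dialect; the asked verdict holds

backward: BREAKING [(blob, R3), (primary, R3), (score, R3)]


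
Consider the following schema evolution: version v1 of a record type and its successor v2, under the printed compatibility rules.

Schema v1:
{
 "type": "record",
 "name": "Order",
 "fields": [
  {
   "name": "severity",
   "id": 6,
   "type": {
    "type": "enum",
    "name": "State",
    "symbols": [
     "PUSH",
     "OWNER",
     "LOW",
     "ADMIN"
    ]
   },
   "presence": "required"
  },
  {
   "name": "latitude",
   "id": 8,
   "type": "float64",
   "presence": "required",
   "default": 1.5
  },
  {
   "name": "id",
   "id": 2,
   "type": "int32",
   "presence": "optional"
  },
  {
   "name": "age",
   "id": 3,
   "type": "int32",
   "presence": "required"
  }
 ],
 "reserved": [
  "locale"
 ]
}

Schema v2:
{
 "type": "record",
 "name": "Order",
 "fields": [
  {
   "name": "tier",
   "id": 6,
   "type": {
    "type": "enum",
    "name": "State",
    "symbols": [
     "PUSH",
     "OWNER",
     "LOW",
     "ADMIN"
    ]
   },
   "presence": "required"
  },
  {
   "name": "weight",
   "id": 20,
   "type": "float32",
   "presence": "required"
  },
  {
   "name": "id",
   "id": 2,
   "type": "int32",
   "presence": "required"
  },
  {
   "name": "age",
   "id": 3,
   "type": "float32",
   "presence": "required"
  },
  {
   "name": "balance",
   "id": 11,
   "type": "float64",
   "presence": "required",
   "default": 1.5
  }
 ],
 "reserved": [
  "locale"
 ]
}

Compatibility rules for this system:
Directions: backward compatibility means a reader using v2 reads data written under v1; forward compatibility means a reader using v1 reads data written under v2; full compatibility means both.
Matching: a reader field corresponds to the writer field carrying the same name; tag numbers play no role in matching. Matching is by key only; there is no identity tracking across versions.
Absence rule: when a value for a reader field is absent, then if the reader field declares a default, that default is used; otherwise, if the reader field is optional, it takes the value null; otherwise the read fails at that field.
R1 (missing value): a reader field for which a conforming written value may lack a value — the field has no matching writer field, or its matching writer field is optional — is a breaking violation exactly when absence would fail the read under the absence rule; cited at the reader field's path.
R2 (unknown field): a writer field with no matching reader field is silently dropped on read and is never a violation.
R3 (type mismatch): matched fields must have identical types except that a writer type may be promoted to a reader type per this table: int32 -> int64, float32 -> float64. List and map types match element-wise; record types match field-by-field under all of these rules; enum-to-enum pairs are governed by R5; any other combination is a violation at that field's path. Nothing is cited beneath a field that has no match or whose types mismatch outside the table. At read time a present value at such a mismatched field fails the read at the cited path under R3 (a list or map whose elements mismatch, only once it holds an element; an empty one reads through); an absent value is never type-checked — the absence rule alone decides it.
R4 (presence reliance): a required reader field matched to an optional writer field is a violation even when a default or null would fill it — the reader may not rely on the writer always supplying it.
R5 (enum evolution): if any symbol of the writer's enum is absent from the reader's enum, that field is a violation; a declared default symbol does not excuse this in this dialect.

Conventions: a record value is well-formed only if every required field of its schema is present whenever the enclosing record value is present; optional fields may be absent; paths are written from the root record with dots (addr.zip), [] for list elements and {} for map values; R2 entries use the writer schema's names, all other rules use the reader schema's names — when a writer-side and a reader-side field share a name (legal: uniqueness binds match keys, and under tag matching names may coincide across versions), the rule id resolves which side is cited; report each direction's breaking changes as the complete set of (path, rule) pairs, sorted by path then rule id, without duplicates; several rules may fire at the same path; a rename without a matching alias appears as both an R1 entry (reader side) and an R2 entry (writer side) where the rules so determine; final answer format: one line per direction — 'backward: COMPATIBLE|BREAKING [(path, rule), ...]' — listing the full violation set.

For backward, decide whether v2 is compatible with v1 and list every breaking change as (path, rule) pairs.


backward: BREAKING [(age, R3), (id, R1), (id, R4), (tier, R1), (weight, R1)]

in Order below, arrows point writer -> reader
backward analysis of Order with v2 as reader and v1 as writer:
  no writer field matches reader tier
  no writer field matches reader weight
  int32 -> int32, writer optional: id aligns to id
  int32 -> float32, writer required: age aligns to age
  no writer field matches reader balance
  severity (writer side), unknown to reader
  latitude (writer side), unknown to reader
  R3 fires at age
  R1 fires at id
  R4 fires at id
  R1 fires at tier
  R1 fires at weight
  backward on Order therefore BREAKING (5)
ruling out the remaining Order differences:
  removed field latitude from record Order -> triggers nothing under Order's printed rules — same verdict
  added field balance to record Order: required float64, tag 11, default 1.5 (in v2 it sits last) -> triggers nothing under Order's printed rules — same verdict


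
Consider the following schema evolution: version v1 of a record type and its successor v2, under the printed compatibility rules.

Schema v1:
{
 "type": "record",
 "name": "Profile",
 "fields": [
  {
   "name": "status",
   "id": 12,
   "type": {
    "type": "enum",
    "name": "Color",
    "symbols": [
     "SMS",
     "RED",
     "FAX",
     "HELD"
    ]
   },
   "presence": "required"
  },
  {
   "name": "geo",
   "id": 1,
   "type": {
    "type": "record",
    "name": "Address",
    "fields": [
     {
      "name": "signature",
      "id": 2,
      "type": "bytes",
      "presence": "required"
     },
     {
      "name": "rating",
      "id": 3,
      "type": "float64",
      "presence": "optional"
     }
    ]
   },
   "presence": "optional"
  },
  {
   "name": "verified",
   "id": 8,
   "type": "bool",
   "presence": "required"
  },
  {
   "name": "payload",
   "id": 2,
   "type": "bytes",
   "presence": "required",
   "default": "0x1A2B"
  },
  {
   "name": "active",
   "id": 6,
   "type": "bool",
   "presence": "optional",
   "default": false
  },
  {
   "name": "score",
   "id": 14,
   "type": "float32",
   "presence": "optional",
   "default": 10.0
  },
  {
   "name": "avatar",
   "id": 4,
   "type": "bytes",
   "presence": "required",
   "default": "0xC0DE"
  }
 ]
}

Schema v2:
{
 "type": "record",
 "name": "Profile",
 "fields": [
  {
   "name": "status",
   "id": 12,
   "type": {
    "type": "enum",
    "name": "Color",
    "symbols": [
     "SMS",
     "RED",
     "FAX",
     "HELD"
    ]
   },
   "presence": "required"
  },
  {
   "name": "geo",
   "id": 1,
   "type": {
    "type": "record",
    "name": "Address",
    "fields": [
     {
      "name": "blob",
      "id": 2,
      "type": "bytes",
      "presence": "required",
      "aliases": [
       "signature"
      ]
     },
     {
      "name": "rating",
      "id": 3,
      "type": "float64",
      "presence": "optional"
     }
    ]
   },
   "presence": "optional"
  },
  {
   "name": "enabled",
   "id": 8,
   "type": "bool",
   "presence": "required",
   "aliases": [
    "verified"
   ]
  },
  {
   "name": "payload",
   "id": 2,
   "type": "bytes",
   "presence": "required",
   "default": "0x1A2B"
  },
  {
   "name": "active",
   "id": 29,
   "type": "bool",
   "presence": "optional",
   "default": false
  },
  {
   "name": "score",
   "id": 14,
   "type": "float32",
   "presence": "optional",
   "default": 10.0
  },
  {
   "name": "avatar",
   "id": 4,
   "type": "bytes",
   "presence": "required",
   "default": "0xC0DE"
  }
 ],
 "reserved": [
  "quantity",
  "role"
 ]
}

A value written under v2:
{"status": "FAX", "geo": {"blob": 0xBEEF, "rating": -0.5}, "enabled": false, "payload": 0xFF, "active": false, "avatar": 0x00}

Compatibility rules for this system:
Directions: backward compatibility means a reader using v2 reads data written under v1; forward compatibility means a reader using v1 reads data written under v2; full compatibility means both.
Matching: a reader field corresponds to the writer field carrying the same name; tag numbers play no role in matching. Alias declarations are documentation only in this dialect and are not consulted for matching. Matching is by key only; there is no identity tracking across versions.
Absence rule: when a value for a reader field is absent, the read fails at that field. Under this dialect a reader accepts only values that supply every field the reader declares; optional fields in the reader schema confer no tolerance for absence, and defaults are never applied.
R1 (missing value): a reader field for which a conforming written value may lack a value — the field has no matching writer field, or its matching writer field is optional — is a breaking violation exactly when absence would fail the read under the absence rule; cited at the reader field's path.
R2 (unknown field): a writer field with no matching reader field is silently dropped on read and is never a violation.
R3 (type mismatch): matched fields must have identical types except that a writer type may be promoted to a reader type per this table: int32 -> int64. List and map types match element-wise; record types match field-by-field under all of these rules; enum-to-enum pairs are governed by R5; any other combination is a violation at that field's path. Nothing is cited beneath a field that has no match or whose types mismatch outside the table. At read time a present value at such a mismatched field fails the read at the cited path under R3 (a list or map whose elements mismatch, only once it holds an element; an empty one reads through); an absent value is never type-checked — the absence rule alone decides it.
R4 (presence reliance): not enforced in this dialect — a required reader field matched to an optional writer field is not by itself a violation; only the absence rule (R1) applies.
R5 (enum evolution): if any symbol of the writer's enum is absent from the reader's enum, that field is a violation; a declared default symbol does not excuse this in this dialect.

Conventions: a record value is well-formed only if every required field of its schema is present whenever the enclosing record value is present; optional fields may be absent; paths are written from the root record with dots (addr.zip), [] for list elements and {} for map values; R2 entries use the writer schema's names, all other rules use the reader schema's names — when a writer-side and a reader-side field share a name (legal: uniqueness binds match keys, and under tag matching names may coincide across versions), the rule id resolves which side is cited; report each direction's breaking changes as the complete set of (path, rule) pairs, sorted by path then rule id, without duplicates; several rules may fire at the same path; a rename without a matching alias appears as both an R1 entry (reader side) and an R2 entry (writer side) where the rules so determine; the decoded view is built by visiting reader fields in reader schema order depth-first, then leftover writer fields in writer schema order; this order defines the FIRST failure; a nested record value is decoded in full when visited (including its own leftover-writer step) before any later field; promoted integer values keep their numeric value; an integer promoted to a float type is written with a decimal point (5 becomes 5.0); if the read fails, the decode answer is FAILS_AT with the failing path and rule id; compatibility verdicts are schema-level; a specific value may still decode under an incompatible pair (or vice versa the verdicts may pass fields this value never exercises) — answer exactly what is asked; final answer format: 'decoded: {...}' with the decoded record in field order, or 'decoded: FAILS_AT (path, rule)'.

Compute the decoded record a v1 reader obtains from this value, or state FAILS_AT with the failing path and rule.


each type pair in Profile: writer, then reader
decode (reader v1):
  status := "FAX"
  read fails at geo.signature under R1 (no fill)
  => FAILS_AT (geo.signature, R1)
the other Profile changes do not affect what is asked:
  renamed field verified to enabled in record Profile (alias verified declared on the renamed field) -> shifts the Profile verdicts, not this decode
  field active in record Profile: tag 6 changed to 29 -> inert under this dialect — no rule fires on Profile and the result does not move

decoded: FAILS_AT (geo.signature, R1)
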